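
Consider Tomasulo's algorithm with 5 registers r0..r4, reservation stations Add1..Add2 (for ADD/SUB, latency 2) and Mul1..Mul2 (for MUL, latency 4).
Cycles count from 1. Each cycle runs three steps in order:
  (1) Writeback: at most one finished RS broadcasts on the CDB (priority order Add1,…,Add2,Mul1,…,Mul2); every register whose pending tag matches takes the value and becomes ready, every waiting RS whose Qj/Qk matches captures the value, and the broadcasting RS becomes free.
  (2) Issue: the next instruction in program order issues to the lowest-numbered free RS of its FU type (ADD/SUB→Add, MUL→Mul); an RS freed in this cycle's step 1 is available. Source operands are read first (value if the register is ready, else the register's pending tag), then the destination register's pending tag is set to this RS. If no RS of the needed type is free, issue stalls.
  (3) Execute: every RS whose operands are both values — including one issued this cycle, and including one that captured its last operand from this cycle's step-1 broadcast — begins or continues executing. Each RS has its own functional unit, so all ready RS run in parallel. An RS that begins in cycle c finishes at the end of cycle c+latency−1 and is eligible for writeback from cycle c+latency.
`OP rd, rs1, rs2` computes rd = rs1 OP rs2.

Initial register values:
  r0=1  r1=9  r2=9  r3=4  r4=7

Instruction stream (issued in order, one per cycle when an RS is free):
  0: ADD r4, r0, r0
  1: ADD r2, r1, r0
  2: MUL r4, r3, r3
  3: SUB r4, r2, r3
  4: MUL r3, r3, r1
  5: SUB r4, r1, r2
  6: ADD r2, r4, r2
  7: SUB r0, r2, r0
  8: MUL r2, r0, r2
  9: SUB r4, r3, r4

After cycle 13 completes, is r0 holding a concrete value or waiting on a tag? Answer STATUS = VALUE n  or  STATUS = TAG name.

  c1: issue ADD r4<-Add1  regs: r0:1,r1:9,r2:9,r3:4,r4:Add1
  c2: issue ADD r2<-Add2  regs: r0:1,r1:9,r2:Add2,r3:4,r4:Add1
  c3: CDB Add1=2; issue MUL r4<-Mul1  regs: r0:1,r1:9,r2:Add2,r3:4,r4:Mul1
  c4: CDB Add2=10; issue SUB r4<-Add1  regs: r0:1,r1:9,r2:10,r3:4,r4:Add1
  c5: issue MUL r3<-Mul2  regs: r0:1,r1:9,r2:10,r3:Mul2,r4:Add1
  c6: CDB Add1=6; issue SUB r4<-Add1  regs: r0:1,r1:9,r2:10,r3:Mul2,r4:Add1
  c7: CDB Mul1=16; issue ADD r2<-Add2  regs: r0:1,r1:9,r2:Add2,r3:Mul2,r4:Add1
  c8: CDB Add1=-1; issue SUB r0<-Add1  regs: r0:Add1,r1:9,r2:Add2,r3:Mul2,r4:-1
  c9: CDB Mul2=36; issue MUL r2<-Mul1  regs: r0:Add1,r1:9,r2:Mul1,r3:36,r4:-1
  c10: CDB Add2=9; issue SUB r4<-Add2  regs: r0:Add1,r1:9,r2:Mul1,r3:36,r4:Add2
  c11: -  regs: r0:Add1,r1:9,r2:Mul1,r3:36,r4:Add2
  c12: CDB Add1=8  regs: r0:8,r1:9,r2:Mul1,r3:36,r4:Add2
  c13: CDB Add2=37  regs: r0:8,r1:9,r2:Mul1,r3:36,r4:37

STATUS = VALUE 8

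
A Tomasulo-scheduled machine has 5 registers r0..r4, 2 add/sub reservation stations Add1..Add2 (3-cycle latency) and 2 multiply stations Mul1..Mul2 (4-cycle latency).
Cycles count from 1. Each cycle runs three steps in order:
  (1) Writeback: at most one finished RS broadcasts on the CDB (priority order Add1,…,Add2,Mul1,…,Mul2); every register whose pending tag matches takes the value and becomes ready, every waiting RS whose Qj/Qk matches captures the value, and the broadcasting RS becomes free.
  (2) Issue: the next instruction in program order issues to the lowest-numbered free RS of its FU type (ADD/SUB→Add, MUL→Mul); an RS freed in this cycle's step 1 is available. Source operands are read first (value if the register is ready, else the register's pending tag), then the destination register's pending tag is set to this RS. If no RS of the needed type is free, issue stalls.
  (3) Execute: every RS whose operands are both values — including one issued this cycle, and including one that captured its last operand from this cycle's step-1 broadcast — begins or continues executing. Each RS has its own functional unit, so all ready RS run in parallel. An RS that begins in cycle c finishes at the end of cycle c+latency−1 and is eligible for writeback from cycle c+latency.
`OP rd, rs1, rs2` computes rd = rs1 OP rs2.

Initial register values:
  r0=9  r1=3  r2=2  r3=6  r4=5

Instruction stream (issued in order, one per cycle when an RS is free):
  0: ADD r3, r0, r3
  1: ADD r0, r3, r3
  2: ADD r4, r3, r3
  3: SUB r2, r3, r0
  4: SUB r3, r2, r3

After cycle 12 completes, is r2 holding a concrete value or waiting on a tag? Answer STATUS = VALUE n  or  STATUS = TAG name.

STATUS = VALUE -15

cycle 1: issue ADD r3<-Add1 // r0:9,r1:3,r2:2,r3:Add1,r4:5
cycle 2: issue ADD r0<-Add2 // r0:Add2,r1:3,r2:2,r3:Add1,r4:5
cycle 3: stall // r0:Add2,r1:3,r2:2,r3:Add1,r4:5
cycle 4: CDB Add1=15; issue ADD r4<-Add1 // r0:Add2,r1:3,r2:2,r3:15,r4:Add1
cycle 5: stall // r0:Add2,r1:3,r2:2,r3:15,r4:Add1
cycle 6: stall // r0:Add2,r1:3,r2:2,r3:15,r4:Add1
cycle 7: CDB Add1=30; issue SUB r2<-Add1 // r0:Add2,r1:3,r2:Add1,r3:15,r4:30
cycle 8: CDB Add2=30; issue SUB r3<-Add2 // r0:30,r1:3,r2:Add1,r3:Add2,r4:30
cycle 9: - // r0:30,r1:3,r2:Add1,r3:Add2,r4:30
cycle 10: - // r0:30,r1:3,r2:Add1,r3:Add2,r4:30
cycle 11: CDB Add1=-15 // r0:30,r1:3,r2:-15,r3:Add2,r4:30
cycle 12: - // r0:30,r1:3,r2:-15,r3:Add2,r4:30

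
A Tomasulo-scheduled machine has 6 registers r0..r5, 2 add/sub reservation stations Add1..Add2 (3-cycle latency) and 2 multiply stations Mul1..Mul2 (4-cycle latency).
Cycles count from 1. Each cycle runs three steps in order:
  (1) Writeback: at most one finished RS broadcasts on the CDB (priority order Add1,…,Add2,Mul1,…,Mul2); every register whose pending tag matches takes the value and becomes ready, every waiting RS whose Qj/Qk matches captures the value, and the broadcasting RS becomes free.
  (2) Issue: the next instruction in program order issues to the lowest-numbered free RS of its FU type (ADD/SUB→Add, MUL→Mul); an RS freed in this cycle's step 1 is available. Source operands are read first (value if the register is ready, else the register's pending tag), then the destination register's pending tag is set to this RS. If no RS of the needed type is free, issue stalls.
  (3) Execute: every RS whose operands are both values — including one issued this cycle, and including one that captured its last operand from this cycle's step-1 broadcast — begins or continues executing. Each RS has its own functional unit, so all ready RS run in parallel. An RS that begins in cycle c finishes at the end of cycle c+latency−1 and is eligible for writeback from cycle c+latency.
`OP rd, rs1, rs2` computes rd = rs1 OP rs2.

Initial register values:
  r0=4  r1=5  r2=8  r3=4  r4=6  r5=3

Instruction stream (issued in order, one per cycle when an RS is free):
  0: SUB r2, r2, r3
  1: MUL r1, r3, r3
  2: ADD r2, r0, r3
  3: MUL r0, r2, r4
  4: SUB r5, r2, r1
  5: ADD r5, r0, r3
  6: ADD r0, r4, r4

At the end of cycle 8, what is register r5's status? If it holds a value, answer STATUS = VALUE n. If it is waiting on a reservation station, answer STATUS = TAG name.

cycle 1: issue SUB r2<-Add1 // r0:4,r1:5,r2:Add1,r3:4,r4:6,r5:3
cycle 2: issue MUL r1<-Mul1 // r0:4,r1:Mul1,r2:Add1,r3:4,r4:6,r5:3
cycle 3: issue ADD r2<-Add2 // r0:4,r1:Mul1,r2:Add2,r3:4,r4:6,r5:3
cycle 4: CDB Add1=4; issue MUL r0<-Mul2 // r0:Mul2,r1:Mul1,r2:Add2,r3:4,r4:6,r5:3
cycle 5: issue SUB r5<-Add1 // r0:Mul2,r1:Mul1,r2:Add2,r3:4,r4:6,r5:Add1
cycle 6: CDB Add2=8; issue ADD r5<-Add2 // r0:Mul2,r1:Mul1,r2:8,r3:4,r4:6,r5:Add2
cycle 7: CDB Mul1=16; stall // r0:Mul2,r1:16,r2:8,r3:4,r4:6,r5:Add2
cycle 8: stall // r0:Mul2,r1:16,r2:8,r3:4,r4:6,r5:Add2

STATUS = TAG Add2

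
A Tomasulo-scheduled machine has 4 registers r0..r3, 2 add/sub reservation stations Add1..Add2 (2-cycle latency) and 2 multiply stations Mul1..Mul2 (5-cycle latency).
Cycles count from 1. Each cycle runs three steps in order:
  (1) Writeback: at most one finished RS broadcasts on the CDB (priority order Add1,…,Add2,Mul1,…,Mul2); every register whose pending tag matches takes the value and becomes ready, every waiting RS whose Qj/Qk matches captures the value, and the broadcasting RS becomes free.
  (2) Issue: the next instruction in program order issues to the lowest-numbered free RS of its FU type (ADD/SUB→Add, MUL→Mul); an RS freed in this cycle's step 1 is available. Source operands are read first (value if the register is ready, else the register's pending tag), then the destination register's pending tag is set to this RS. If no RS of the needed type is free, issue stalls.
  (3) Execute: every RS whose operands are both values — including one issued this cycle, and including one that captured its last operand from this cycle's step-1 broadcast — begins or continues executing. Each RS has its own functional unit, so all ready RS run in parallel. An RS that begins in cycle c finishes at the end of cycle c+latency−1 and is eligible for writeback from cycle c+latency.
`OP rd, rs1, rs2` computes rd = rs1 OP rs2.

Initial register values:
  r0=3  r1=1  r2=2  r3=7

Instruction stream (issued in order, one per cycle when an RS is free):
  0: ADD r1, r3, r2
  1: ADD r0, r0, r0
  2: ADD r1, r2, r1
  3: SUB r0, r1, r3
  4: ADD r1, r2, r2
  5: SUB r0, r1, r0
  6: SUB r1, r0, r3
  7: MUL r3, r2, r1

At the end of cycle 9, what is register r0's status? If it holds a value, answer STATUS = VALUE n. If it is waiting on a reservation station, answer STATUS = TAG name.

c1: issue ADD r1<-Add1 | r0:3,r1:Add1,r2:2,r3:7
c2: issue ADD r0<-Add2 | r0:Add2,r1:Add1,r2:2,r3:7
c3: CDB Add1=9; issue ADD r1<-Add1 | r0:Add2,r1:Add1,r2:2,r3:7
c4: CDB Add2=6; issue SUB r0<-Add2 | r0:Add2,r1:Add1,r2:2,r3:7
c5: CDB Add1=11; issue ADD r1<-Add1 | r0:Add2,r1:Add1,r2:2,r3:7
c6: stall | r0:Add2,r1:Add1,r2:2,r3:7
c7: CDB Add1=4; issue SUB r0<-Add1 | r0:Add1,r1:4,r2:2,r3:7
c8: CDB Add2=4; issue SUB r1<-Add2 | r0:Add1,r1:Add2,r2:2,r3:7
c9: issue MUL r3<-Mul1 | r0:Add1,r1:Add2,r2:2,r3:Mul1

STATUS = TAG Add1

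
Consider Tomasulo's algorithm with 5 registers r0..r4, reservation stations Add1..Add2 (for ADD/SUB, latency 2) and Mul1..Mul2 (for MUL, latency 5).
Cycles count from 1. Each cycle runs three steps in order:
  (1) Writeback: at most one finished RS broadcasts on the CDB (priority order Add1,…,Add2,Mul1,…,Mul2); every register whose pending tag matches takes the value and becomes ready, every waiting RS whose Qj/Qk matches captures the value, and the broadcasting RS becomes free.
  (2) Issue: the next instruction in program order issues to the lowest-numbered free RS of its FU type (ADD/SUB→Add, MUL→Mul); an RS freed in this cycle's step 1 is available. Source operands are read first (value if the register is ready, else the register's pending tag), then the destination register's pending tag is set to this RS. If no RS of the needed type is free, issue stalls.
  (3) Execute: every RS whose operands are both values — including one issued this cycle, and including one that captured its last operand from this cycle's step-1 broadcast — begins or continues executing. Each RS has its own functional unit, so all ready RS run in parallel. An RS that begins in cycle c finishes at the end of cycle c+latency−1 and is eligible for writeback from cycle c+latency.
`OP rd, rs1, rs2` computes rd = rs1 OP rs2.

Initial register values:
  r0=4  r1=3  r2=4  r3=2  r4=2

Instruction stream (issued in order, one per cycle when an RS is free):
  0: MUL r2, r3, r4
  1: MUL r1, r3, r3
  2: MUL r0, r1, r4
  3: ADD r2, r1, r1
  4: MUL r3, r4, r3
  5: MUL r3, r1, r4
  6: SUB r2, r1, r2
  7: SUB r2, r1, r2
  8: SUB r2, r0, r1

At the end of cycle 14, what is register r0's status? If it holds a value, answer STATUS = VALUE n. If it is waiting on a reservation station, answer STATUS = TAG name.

STATUS = VALUE 8

cycle 1: issue MUL r2<-Mul1 // r0:4,r1:3,r2:Mul1,r3:2,r4:2
cycle 2: issue MUL r1<-Mul2 // r0:4,r1:Mul2,r2:Mul1,r3:2,r4:2
cycle 3: stall // r0:4,r1:Mul2,r2:Mul1,r3:2,r4:2
cycle 4: stall // r0:4,r1:Mul2,r2:Mul1,r3:2,r4:2
cycle 5: stall // r0:4,r1:Mul2,r2:Mul1,r3:2,r4:2
cycle 6: CDB Mul1=4; issue MUL r0<-Mul1 // r0:Mul1,r1:Mul2,r2:4,r3:2,r4:2
cycle 7: CDB Mul2=4; issue ADD r2<-Add1 // r0:Mul1,r1:4,r2:Add1,r3:2,r4:2
cycle 8: issue MUL r3<-Mul2 // r0:Mul1,r1:4,r2:Add1,r3:Mul2,r4:2
cycle 9: CDB Add1=8; stall // r0:Mul1,r1:4,r2:8,r3:Mul2,r4:2
cycle 10: stall // r0:Mul1,r1:4,r2:8,r3:Mul2,r4:2
cycle 11: stall // r0:Mul1,r1:4,r2:8,r3:Mul2,r4:2
cycle 12: CDB Mul1=8; issue MUL r3<-Mul1 // r0:8,r1:4,r2:8,r3:Mul1,r4:2
cycle 13: CDB Mul2=4; issue SUB r2<-Add1 // r0:8,r1:4,r2:Add1,r3:Mul1,r4:2
cycle 14: issue SUB r2<-Add2 // r0:8,r1:4,r2:Add2,r3:Mul1,r4:2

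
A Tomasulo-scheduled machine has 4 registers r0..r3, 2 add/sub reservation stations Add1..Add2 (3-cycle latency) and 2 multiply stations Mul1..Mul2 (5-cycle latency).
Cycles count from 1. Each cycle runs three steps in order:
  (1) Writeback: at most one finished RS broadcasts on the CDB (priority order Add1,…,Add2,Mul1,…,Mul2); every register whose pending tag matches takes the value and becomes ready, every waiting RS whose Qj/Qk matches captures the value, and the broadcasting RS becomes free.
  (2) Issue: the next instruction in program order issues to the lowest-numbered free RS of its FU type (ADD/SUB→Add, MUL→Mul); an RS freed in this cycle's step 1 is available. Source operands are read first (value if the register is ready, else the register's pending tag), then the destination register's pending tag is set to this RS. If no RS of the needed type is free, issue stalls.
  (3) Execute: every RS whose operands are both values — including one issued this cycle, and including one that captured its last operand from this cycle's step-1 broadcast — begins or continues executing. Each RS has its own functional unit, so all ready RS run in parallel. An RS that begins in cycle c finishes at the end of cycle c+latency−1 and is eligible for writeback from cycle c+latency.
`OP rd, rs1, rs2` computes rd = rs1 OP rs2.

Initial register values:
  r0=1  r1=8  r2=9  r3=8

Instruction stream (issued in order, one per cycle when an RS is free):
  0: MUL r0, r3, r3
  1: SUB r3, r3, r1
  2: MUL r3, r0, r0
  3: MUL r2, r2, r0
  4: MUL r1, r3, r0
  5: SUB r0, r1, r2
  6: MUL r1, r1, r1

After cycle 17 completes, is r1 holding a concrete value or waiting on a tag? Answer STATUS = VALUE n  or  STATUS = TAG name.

  c1: issue MUL r0<-Mul1  regs: r0:Mul1,r1:8,r2:9,r3:8
  c2: issue SUB r3<-Add1  regs: r0:Mul1,r1:8,r2:9,r3:Add1
  c3: issue MUL r3<-Mul2  regs: r0:Mul1,r1:8,r2:9,r3:Mul2
  c4: stall  regs: r0:Mul1,r1:8,r2:9,r3:Mul2
  c5: CDB Add1=0; stall  regs: r0:Mul1,r1:8,r2:9,r3:Mul2
  c6: CDB Mul1=64; issue MUL r2<-Mul1  regs: r0:64,r1:8,r2:Mul1,r3:Mul2
  c7: stall  regs: r0:64,r1:8,r2:Mul1,r3:Mul2
  c8: stall  regs: r0:64,r1:8,r2:Mul1,r3:Mul2
  c9: stall  regs: r0:64,r1:8,r2:Mul1,r3:Mul2
  c10: stall  regs: r0:64,r1:8,r2:Mul1,r3:Mul2
  c11: CDB Mul1=576; issue MUL r1<-Mul1  regs: r0:64,r1:Mul1,r2:576,r3:Mul2
  c12: CDB Mul2=4096; issue SUB r0<-Add1  regs: r0:Add1,r1:Mul1,r2:576,r3:4096
  c13: issue MUL r1<-Mul2  regs: r0:Add1,r1:Mul2,r2:576,r3:4096
  c14: -  regs: r0:Add1,r1:Mul2,r2:576,r3:4096
  c15: -  regs: r0:Add1,r1:Mul2,r2:576,r3:4096
  c16: -  regs: r0:Add1,r1:Mul2,r2:576,r3:4096
  c17: CDB Mul1=262144  regs: r0:Add1,r1:Mul2,r2:576,r3:4096

STATUS = TAG Mul2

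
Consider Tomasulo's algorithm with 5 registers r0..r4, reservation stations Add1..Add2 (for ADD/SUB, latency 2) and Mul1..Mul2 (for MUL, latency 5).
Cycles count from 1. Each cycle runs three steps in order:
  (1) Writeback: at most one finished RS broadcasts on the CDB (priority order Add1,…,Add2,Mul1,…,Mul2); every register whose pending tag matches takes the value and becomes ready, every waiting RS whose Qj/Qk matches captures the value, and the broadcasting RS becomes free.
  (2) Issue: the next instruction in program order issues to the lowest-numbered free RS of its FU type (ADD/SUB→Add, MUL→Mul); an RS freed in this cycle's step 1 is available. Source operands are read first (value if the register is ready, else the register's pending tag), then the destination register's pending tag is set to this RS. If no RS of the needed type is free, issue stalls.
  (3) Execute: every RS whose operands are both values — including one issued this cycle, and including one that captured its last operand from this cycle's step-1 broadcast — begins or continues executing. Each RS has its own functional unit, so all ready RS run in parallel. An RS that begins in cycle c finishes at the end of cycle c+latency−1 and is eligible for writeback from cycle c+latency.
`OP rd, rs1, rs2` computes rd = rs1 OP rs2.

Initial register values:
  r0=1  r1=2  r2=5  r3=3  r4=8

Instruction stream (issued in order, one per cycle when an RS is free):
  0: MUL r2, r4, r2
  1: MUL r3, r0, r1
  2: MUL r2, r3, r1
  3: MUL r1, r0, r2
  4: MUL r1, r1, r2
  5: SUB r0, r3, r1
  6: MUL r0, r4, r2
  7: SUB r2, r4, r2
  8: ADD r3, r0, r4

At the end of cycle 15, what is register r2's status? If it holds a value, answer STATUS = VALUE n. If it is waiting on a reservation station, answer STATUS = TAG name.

cycle 1: issue MUL r2<-Mul1 // r0:1,r1:2,r2:Mul1,r3:3,r4:8
cycle 2: issue MUL r3<-Mul2 // r0:1,r1:2,r2:Mul1,r3:Mul2,r4:8
cycle 3: stall // r0:1,r1:2,r2:Mul1,r3:Mul2,r4:8
cycle 4: stall // r0:1,r1:2,r2:Mul1,r3:Mul2,r4:8
cycle 5: stall // r0:1,r1:2,r2:Mul1,r3:Mul2,r4:8
cycle 6: CDB Mul1=40; issue MUL r2<-Mul1 // r0:1,r1:2,r2:Mul1,r3:Mul2,r4:8
cycle 7: CDB Mul2=2; issue MUL r1<-Mul2 // r0:1,r1:Mul2,r2:Mul1,r3:2,r4:8
cycle 8: stall // r0:1,r1:Mul2,r2:Mul1,r3:2,r4:8
cycle 9: stall // r0:1,r1:Mul2,r2:Mul1,r3:2,r4:8
cycle 10: stall // r0:1,r1:Mul2,r2:Mul1,r3:2,r4:8
cycle 11: stall // r0:1,r1:Mul2,r2:Mul1,r3:2,r4:8
cycle 12: CDB Mul1=4; issue MUL r1<-Mul1 // r0:1,r1:Mul1,r2:4,r3:2,r4:8
cycle 13: issue SUB r0<-Add1 // r0:Add1,r1:Mul1,r2:4,r3:2,r4:8
cycle 14: stall // r0:Add1,r1:Mul1,r2:4,r3:2,r4:8
cycle 15: stall // r0:Add1,r1:Mul1,r2:4,r3:2,r4:8

STATUS = VALUE 4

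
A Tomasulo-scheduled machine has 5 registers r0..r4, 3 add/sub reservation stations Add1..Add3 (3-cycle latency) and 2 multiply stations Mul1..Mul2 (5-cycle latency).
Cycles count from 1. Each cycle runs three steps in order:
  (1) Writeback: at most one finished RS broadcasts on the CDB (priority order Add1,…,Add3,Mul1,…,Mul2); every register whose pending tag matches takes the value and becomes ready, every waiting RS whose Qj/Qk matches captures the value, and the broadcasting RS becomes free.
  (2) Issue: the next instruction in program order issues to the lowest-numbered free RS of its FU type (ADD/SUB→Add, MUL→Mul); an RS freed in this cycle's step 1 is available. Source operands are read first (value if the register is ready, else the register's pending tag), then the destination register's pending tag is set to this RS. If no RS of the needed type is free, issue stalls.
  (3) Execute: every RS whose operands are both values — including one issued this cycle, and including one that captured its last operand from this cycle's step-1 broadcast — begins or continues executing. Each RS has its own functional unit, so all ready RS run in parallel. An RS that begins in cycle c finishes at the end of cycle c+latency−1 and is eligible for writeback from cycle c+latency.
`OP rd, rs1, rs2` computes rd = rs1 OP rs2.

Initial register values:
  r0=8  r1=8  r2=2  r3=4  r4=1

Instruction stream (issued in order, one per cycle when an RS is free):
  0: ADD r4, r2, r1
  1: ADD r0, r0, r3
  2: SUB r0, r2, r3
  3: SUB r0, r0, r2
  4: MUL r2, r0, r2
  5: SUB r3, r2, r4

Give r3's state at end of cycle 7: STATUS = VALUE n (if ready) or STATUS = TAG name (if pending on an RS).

c1: issue ADD r4<-Add1 | r0:8,r1:8,r2:2,r3:4,r4:Add1
c2: issue ADD r0<-Add2 | r0:Add2,r1:8,r2:2,r3:4,r4:Add1
c3: issue SUB r0<-Add3 | r0:Add3,r1:8,r2:2,r3:4,r4:Add1
c4: CDB Add1=10; issue SUB r0<-Add1 | r0:Add1,r1:8,r2:2,r3:4,r4:10
c5: CDB Add2=12; issue MUL r2<-Mul1 | r0:Add1,r1:8,r2:Mul1,r3:4,r4:10
c6: CDB Add3=-2; issue SUB r3<-Add2 | r0:Add1,r1:8,r2:Mul1,r3:Add2,r4:10
c7: - | r0:Add1,r1:8,r2:Mul1,r3:Add2,r4:10

STATUS = TAG Add2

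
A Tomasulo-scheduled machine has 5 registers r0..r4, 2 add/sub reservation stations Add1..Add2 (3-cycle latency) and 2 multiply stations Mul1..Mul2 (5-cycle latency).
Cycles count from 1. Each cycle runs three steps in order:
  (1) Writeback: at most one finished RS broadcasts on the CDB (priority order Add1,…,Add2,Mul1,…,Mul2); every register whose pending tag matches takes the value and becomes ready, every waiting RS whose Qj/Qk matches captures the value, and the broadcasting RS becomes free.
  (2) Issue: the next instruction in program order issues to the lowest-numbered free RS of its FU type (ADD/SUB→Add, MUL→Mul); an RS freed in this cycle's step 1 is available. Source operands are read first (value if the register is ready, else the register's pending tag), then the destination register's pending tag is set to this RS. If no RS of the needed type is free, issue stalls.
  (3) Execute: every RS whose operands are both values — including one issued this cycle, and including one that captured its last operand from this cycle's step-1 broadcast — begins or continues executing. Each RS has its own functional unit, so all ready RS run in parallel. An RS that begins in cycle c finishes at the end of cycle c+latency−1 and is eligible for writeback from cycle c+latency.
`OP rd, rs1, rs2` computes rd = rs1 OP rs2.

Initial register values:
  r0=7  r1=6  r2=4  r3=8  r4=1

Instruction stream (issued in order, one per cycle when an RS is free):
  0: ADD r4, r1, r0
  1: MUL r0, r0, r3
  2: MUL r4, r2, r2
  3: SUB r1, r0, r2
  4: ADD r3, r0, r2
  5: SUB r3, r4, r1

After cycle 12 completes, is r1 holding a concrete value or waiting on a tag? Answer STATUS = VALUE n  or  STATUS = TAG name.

STATUS = VALUE 52

cycle 1: issue ADD r4<-Add1 // r0:7,r1:6,r2:4,r3:8,r4:Add1
cycle 2: issue MUL r0<-Mul1 // r0:Mul1,r1:6,r2:4,r3:8,r4:Add1
cycle 3: issue MUL r4<-Mul2 // r0:Mul1,r1:6,r2:4,r3:8,r4:Mul2
cycle 4: CDB Add1=13; issue SUB r1<-Add1 // r0:Mul1,r1:Add1,r2:4,r3:8,r4:Mul2
cycle 5: issue ADD r3<-Add2 // r0:Mul1,r1:Add1,r2:4,r3:Add2,r4:Mul2
cycle 6: stall // r0:Mul1,r1:Add1,r2:4,r3:Add2,r4:Mul2
cycle 7: CDB Mul1=56; stall // r0:56,r1:Add1,r2:4,r3:Add2,r4:Mul2
cycle 8: CDB Mul2=16; stall // r0:56,r1:Add1,r2:4,r3:Add2,r4:16
cycle 9: stall // r0:56,r1:Add1,r2:4,r3:Add2,r4:16
cycle 10: CDB Add1=52; issue SUB r3<-Add1 // r0:56,r1:52,r2:4,r3:Add1,r4:16
cycle 11: CDB Add2=60 // r0:56,r1:52,r2:4,r3:Add1,r4:16
cycle 12: - // r0:56,r1:52,r2:4,r3:Add1,r4:16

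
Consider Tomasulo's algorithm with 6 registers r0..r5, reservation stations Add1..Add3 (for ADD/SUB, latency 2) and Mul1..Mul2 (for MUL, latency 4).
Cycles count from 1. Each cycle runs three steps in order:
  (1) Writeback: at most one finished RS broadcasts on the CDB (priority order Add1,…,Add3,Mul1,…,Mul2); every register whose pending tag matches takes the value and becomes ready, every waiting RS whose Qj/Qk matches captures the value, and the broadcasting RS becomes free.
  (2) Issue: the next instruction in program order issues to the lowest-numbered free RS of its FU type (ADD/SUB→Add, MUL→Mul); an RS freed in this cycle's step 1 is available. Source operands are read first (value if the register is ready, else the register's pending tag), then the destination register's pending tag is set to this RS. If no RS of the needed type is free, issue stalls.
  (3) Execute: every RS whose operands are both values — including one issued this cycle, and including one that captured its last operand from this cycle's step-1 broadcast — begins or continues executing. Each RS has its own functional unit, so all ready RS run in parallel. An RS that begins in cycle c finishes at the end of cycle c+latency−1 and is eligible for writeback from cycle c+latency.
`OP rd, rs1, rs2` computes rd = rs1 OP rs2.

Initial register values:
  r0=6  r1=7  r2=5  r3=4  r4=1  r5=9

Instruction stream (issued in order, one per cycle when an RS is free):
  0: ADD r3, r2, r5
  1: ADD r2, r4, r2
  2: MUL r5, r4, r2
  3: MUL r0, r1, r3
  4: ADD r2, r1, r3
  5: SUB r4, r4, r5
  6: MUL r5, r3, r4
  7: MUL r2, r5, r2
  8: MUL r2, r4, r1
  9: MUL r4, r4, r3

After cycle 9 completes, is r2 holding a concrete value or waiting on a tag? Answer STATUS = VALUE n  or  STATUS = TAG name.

STATUS = TAG Mul2

cycle 1: issue ADD r3<-Add1 // r0:6,r1:7,r2:5,r3:Add1,r4:1,r5:9
cycle 2: issue ADD r2<-Add2 // r0:6,r1:7,r2:Add2,r3:Add1,r4:1,r5:9
cycle 3: CDB Add1=14; issue MUL r5<-Mul1 // r0:6,r1:7,r2:Add2,r3:14,r4:1,r5:Mul1
cycle 4: CDB Add2=6; issue MUL r0<-Mul2 // r0:Mul2,r1:7,r2:6,r3:14,r4:1,r5:Mul1
cycle 5: issue ADD r2<-Add1 // r0:Mul2,r1:7,r2:Add1,r3:14,r4:1,r5:Mul1
cycle 6: issue SUB r4<-Add2 // r0:Mul2,r1:7,r2:Add1,r3:14,r4:Add2,r5:Mul1
cycle 7: CDB Add1=21; stall // r0:Mul2,r1:7,r2:21,r3:14,r4:Add2,r5:Mul1
cycle 8: CDB Mul1=6; issue MUL r5<-Mul1 // r0:Mul2,r1:7,r2:21,r3:14,r4:Add2,r5:Mul1
cycle 9: CDB Mul2=98; issue MUL r2<-Mul2 // r0:98,r1:7,r2:Mul2,r3:14,r4:Add2,r5:Mul1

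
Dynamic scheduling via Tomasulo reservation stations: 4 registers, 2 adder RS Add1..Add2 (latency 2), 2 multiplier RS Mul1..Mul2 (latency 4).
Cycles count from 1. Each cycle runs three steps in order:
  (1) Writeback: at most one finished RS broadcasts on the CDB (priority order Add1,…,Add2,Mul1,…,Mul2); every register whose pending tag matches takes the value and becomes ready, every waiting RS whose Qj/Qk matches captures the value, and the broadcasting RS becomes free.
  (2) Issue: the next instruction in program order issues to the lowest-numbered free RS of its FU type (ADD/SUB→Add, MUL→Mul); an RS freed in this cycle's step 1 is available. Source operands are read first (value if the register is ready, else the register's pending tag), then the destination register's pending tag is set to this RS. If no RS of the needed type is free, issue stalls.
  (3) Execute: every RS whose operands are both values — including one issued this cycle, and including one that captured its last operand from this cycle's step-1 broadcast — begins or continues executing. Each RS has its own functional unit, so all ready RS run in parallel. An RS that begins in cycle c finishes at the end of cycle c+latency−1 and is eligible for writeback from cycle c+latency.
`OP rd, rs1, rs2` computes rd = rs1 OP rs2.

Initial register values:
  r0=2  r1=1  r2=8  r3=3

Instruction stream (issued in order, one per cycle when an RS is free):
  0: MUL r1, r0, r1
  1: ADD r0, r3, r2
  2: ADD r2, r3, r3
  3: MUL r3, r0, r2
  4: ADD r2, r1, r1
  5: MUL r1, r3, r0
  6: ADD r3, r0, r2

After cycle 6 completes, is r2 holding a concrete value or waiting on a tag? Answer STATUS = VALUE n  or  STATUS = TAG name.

STATUS = TAG Add1

cycle 1: issue MUL r1<-Mul1 // r0:2,r1:Mul1,r2:8,r3:3
cycle 2: issue ADD r0<-Add1 // r0:Add1,r1:Mul1,r2:8,r3:3
cycle 3: issue ADD r2<-Add2 // r0:Add1,r1:Mul1,r2:Add2,r3:3
cycle 4: CDB Add1=11; issue MUL r3<-Mul2 // r0:11,r1:Mul1,r2:Add2,r3:Mul2
cycle 5: CDB Add2=6; issue ADD r2<-Add1 // r0:11,r1:Mul1,r2:Add1,r3:Mul2
cycle 6: CDB Mul1=2; issue MUL r1<-Mul1 // r0:11,r1:Mul1,r2:Add1,r3:Mul2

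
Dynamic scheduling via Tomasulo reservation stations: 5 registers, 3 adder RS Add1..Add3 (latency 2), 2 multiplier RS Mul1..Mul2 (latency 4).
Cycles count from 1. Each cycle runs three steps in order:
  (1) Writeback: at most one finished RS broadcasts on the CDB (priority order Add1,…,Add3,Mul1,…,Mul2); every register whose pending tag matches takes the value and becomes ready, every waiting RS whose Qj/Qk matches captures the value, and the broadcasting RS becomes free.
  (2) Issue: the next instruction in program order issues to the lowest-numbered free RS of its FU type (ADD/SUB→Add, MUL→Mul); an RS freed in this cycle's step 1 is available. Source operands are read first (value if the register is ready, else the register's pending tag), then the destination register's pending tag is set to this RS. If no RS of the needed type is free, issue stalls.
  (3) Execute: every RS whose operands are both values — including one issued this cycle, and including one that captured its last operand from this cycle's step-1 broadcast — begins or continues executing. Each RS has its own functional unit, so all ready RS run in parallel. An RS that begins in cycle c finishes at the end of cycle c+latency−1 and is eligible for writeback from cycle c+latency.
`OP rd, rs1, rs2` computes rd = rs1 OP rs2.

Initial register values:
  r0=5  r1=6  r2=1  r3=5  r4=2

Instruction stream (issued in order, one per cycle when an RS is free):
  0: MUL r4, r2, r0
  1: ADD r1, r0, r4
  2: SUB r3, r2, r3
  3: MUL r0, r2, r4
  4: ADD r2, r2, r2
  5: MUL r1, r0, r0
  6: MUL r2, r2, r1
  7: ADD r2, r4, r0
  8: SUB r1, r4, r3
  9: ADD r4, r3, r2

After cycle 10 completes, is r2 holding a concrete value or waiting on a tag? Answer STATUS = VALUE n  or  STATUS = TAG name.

STATUS = TAG Mul2

  c1: issue MUL r4<-Mul1  regs: r0:5,r1:6,r2:1,r3:5,r4:Mul1
  c2: issue ADD r1<-Add1  regs: r0:5,r1:Add1,r2:1,r3:5,r4:Mul1
  c3: issue SUB r3<-Add2  regs: r0:5,r1:Add1,r2:1,r3:Add2,r4:Mul1
  c4: issue MUL r0<-Mul2  regs: r0:Mul2,r1:Add1,r2:1,r3:Add2,r4:Mul1
  c5: CDB Add2=-4; issue ADD r2<-Add2  regs: r0:Mul2,r1:Add1,r2:Add2,r3:-4,r4:Mul1
  c6: CDB Mul1=5; issue MUL r1<-Mul1  regs: r0:Mul2,r1:Mul1,r2:Add2,r3:-4,r4:5
  c7: CDB Add2=2; stall  regs: r0:Mul2,r1:Mul1,r2:2,r3:-4,r4:5
  c8: CDB Add1=10; stall  regs: r0:Mul2,r1:Mul1,r2:2,r3:-4,r4:5
  c9: stall  regs: r0:Mul2,r1:Mul1,r2:2,r3:-4,r4:5
  c10: CDB Mul2=5; issue MUL r2<-Mul2  regs: r0:5,r1:Mul1,r2:Mul2,r3:-4,r4:5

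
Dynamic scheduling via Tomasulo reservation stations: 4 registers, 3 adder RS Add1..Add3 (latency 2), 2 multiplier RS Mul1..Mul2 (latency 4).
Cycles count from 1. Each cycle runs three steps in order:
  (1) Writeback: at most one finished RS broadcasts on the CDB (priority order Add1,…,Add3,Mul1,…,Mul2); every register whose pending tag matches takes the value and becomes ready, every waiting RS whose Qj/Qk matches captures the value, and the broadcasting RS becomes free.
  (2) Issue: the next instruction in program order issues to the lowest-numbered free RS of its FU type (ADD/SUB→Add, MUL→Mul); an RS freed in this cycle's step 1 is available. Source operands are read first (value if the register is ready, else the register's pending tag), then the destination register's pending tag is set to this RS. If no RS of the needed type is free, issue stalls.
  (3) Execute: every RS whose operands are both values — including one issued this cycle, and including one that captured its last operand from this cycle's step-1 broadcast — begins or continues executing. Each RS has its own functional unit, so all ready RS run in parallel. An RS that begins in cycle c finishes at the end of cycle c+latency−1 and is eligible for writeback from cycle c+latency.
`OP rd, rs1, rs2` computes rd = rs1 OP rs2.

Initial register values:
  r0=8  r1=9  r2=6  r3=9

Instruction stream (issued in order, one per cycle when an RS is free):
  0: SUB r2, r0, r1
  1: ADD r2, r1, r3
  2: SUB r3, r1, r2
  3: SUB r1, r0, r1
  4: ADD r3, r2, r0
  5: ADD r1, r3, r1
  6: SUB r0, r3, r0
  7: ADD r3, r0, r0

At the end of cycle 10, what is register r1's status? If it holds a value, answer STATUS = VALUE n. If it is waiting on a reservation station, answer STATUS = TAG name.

STATUS = VALUE 25

cycle 1: issue SUB r2<-Add1 // r0:8,r1:9,r2:Add1,r3:9
cycle 2: issue ADD r2<-Add2 // r0:8,r1:9,r2:Add2,r3:9
cycle 3: CDB Add1=-1; issue SUB r3<-Add1 // r0:8,r1:9,r2:Add2,r3:Add1
cycle 4: CDB Add2=18; issue SUB r1<-Add2 // r0:8,r1:Add2,r2:18,r3:Add1
cycle 5: issue ADD r3<-Add3 // r0:8,r1:Add2,r2:18,r3:Add3
cycle 6: CDB Add1=-9; issue ADD r1<-Add1 // r0:8,r1:Add1,r2:18,r3:Add3
cycle 7: CDB Add2=-1; issue SUB r0<-Add2 // r0:Add2,r1:Add1,r2:18,r3:Add3
cycle 8: CDB Add3=26; issue ADD r3<-Add3 // r0:Add2,r1:Add1,r2:18,r3:Add3
cycle 9: - // r0:Add2,r1:Add1,r2:18,r3:Add3
cycle 10: CDB Add1=25 // r0:Add2,r1:25,r2:18,r3:Add3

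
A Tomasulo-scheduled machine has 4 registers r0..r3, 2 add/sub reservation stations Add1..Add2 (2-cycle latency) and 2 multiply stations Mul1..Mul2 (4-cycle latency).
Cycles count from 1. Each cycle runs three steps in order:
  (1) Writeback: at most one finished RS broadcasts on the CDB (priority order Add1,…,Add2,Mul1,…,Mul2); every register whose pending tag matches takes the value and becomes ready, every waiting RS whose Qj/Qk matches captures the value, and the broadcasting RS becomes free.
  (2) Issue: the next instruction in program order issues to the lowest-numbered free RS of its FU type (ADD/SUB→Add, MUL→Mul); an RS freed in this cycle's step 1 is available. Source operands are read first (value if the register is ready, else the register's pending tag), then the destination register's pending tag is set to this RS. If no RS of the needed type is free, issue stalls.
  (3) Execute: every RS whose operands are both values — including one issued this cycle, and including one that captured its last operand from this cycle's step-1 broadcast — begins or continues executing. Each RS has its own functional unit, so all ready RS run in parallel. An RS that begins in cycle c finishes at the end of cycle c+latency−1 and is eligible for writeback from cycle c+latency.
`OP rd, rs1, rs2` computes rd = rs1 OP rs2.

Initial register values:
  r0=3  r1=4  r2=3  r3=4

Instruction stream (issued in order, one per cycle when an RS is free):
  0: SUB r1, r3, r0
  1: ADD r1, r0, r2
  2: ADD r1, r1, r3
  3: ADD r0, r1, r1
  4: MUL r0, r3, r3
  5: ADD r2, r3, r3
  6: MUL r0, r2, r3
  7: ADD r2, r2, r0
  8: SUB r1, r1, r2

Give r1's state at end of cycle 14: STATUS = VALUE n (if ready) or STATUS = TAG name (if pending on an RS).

cycle 1: issue SUB r1<-Add1 // r0:3,r1:Add1,r2:3,r3:4
cycle 2: issue ADD r1<-Add2 // r0:3,r1:Add2,r2:3,r3:4
cycle 3: CDB Add1=1; issue ADD r1<-Add1 // r0:3,r1:Add1,r2:3,r3:4
cycle 4: CDB Add2=6; issue ADD r0<-Add2 // r0:Add2,r1:Add1,r2:3,r3:4
cycle 5: issue MUL r0<-Mul1 // r0:Mul1,r1:Add1,r2:3,r3:4
cycle 6: CDB Add1=10; issue ADD r2<-Add1 // r0:Mul1,r1:10,r2:Add1,r3:4
cycle 7: issue MUL r0<-Mul2 // r0:Mul2,r1:10,r2:Add1,r3:4
cycle 8: CDB Add1=8; issue ADD r2<-Add1 // r0:Mul2,r1:10,r2:Add1,r3:4
cycle 9: CDB Add2=20; issue SUB r1<-Add2 // r0:Mul2,r1:Add2,r2:Add1,r3:4
cycle 10: CDB Mul1=16 // r0:Mul2,r1:Add2,r2:Add1,r3:4
cycle 11: - // r0:Mul2,r1:Add2,r2:Add1,r3:4
cycle 12: CDB Mul2=32 // r0:32,r1:Add2,r2:Add1,r3:4
cycle 13: - // r0:32,r1:Add2,r2:Add1,r3:4
cycle 14: CDB Add1=40 // r0:32,r1:Add2,r2:40,r3:4

STATUS = TAG Add2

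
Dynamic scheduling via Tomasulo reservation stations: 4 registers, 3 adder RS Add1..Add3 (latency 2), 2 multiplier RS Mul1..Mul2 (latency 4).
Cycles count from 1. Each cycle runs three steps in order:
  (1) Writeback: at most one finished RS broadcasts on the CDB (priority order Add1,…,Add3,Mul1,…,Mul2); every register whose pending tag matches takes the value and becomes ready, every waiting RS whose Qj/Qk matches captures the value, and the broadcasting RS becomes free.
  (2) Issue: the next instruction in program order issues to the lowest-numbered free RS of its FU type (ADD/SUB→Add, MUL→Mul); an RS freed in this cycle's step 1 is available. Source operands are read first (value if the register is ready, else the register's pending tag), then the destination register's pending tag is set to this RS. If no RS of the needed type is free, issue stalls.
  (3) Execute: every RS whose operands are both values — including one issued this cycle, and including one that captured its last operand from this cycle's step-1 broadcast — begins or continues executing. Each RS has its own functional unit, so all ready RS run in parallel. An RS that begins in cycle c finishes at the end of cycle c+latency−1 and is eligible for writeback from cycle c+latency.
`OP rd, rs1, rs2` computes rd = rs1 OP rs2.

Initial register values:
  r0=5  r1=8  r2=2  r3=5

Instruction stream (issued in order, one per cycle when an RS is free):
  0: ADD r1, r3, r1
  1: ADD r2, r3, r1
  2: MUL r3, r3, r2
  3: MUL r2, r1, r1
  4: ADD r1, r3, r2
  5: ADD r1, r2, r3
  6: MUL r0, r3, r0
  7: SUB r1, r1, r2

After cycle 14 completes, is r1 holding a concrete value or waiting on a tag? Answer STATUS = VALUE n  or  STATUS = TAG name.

STATUS = VALUE 90

c1: issue ADD r1<-Add1 | r0:5,r1:Add1,r2:2,r3:5
c2: issue ADD r2<-Add2 | r0:5,r1:Add1,r2:Add2,r3:5
c3: CDB Add1=13; issue MUL r3<-Mul1 | r0:5,r1:13,r2:Add2,r3:Mul1
c4: issue MUL r2<-Mul2 | r0:5,r1:13,r2:Mul2,r3:Mul1
c5: CDB Add2=18; issue ADD r1<-Add1 | r0:5,r1:Add1,r2:Mul2,r3:Mul1
c6: issue ADD r1<-Add2 | r0:5,r1:Add2,r2:Mul2,r3:Mul1
c7: stall | r0:5,r1:Add2,r2:Mul2,r3:Mul1
c8: CDB Mul2=169; issue MUL r0<-Mul2 | r0:Mul2,r1:Add2,r2:169,r3:Mul1
c9: CDB Mul1=90; issue SUB r1<-Add3 | r0:Mul2,r1:Add3,r2:169,r3:90
c10: - | r0:Mul2,r1:Add3,r2:169,r3:90
c11: CDB Add1=259 | r0:Mul2,r1:Add3,r2:169,r3:90
c12: CDB Add2=259 | r0:Mul2,r1:Add3,r2:169,r3:90
c13: CDB Mul2=450 | r0:450,r1:Add3,r2:169,r3:90
c14: CDB Add3=90 | r0:450,r1:90,r2:169,r3:90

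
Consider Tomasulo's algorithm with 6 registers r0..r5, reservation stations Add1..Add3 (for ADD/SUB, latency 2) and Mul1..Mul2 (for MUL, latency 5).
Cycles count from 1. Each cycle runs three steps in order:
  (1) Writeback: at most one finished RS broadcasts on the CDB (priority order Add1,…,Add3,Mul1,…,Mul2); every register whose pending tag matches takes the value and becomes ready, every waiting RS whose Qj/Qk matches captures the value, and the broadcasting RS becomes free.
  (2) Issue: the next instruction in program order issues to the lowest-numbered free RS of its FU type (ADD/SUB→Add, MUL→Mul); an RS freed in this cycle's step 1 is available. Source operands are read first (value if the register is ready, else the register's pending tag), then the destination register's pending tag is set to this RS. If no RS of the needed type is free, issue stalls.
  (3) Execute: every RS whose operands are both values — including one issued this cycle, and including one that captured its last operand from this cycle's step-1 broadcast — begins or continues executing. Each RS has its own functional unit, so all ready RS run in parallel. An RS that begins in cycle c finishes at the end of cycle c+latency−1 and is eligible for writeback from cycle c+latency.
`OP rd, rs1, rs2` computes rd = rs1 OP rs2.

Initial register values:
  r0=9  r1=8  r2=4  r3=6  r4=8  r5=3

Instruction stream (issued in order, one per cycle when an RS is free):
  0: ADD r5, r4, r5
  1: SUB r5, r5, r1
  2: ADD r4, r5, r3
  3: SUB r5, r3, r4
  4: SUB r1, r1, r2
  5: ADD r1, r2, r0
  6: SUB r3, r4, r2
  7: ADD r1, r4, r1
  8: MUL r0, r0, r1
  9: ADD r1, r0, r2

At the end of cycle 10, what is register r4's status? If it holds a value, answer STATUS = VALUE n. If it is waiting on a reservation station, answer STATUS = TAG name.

cycle 1: issue ADD r5<-Add1 // r0:9,r1:8,r2:4,r3:6,r4:8,r5:Add1
cycle 2: issue SUB r5<-Add2 // r0:9,r1:8,r2:4,r3:6,r4:8,r5:Add2
cycle 3: CDB Add1=11; issue ADD r4<-Add1 // r0:9,r1:8,r2:4,r3:6,r4:Add1,r5:Add2
cycle 4: issue SUB r5<-Add3 // r0:9,r1:8,r2:4,r3:6,r4:Add1,r5:Add3
cycle 5: CDB Add2=3; issue SUB r1<-Add2 // r0:9,r1:Add2,r2:4,r3:6,r4:Add1,r5:Add3
cycle 6: stall // r0:9,r1:Add2,r2:4,r3:6,r4:Add1,r5:Add3
cycle 7: CDB Add1=9; issue ADD r1<-Add1 // r0:9,r1:Add1,r2:4,r3:6,r4:9,r5:Add3
cycle 8: CDB Add2=4; issue SUB r3<-Add2 // r0:9,r1:Add1,r2:4,r3:Add2,r4:9,r5:Add3
cycle 9: CDB Add1=13; issue ADD r1<-Add1 // r0:9,r1:Add1,r2:4,r3:Add2,r4:9,r5:Add3
cycle 10: CDB Add2=5; issue MUL r0<-Mul1 // r0:Mul1,r1:Add1,r2:4,r3:5,r4:9,r5:Add3

STATUS = VALUE 9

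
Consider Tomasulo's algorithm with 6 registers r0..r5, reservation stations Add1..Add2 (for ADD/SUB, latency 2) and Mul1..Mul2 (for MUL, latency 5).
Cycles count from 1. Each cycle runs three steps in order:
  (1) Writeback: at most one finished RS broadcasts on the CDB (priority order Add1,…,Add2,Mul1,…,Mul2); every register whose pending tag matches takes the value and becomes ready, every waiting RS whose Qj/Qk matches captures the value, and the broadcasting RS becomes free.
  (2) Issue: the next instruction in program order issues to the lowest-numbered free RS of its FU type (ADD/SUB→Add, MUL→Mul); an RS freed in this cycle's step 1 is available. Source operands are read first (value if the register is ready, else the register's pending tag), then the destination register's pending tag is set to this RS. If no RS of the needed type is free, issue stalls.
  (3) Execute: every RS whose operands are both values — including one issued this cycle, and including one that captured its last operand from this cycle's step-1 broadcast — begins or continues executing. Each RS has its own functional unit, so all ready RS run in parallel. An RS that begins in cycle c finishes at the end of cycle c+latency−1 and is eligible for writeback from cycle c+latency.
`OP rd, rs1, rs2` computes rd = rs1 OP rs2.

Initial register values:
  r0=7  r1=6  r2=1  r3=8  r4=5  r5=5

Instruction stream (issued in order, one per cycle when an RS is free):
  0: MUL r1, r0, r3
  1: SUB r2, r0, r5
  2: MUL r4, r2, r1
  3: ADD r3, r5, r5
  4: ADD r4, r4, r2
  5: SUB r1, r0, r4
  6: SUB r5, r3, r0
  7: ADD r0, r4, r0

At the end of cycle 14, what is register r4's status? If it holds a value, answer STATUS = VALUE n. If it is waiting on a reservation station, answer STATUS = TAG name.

STATUS = VALUE 114

  c1: issue MUL r1<-Mul1  regs: r0:7,r1:Mul1,r2:1,r3:8,r4:5,r5:5
  c2: issue SUB r2<-Add1  regs: r0:7,r1:Mul1,r2:Add1,r3:8,r4:5,r5:5
  c3: issue MUL r4<-Mul2  regs: r0:7,r1:Mul1,r2:Add1,r3:8,r4:Mul2,r5:5
  c4: CDB Add1=2; issue ADD r3<-Add1  regs: r0:7,r1:Mul1,r2:2,r3:Add1,r4:Mul2,r5:5
  c5: issue ADD r4<-Add2  regs: r0:7,r1:Mul1,r2:2,r3:Add1,r4:Add2,r5:5
  c6: CDB Add1=10; issue SUB r1<-Add1  regs: r0:7,r1:Add1,r2:2,r3:10,r4:Add2,r5:5
  c7: CDB Mul1=56; stall  regs: r0:7,r1:Add1,r2:2,r3:10,r4:Add2,r5:5
  c8: stall  regs: r0:7,r1:Add1,r2:2,r3:10,r4:Add2,r5:5
  c9: stall  regs: r0:7,r1:Add1,r2:2,r3:10,r4:Add2,r5:5
  c10: stall  regs: r0:7,r1:Add1,r2:2,r3:10,r4:Add2,r5:5
  c11: stall  regs: r0:7,r1:Add1,r2:2,r3:10,r4:Add2,r5:5
  c12: CDB Mul2=112; stall  regs: r0:7,r1:Add1,r2:2,r3:10,r4:Add2,r5:5
  c13: stall  regs: r0:7,r1:Add1,r2:2,r3:10,r4:Add2,r5:5
  c14: CDB Add2=114; issue SUB r5<-Add2  regs: r0:7,r1:Add1,r2:2,r3:10,r4:114,r5:Add2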